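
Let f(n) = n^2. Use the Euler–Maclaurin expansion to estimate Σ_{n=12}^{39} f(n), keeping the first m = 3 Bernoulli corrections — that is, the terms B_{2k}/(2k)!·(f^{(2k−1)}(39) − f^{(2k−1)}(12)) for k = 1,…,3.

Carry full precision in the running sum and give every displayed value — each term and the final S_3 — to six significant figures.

S_3 ≈ 20034.0

Integral: ∫_12^39 x^2 dx = 19197.0.
½[f(12) + f(39)] = ½[144.000 + 1521.00] = 832.500.
Running total after boundary: 20029.5.
Correction k=1: B_{2}/2! · (f^{(1)}(39) − f^{(1)}(12)) = 1/12 · (78.0000 − 24.0000) = 4.50000.
Partial sum through k=1: 20034.0.
Correction k=2: B_{4}/4! · (f^{(3)}(39) − f^{(3)}(12)) = −1/720 · (0.00000 − 0.00000) = 0.00000.
Partial sum through k=2: 20034.0.
Correction k=3: B_{6}/6! · (f^{(5)}(39) − f^{(5)}(12)) = 1/30240 · (0.00000 − 0.00000) = 0.00000.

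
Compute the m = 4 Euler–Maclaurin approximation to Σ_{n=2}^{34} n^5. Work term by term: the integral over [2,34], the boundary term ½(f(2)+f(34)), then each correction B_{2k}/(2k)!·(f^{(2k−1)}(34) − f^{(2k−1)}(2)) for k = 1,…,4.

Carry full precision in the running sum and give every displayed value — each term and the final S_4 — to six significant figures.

Integral: ∫_2^34 x^5 dx = 2.57467e+08.
½[f(2) + f(34)] = ½[32.0000 + 4.54354e+07] = 2.27177e+07.
Integral + boundary = 2.80185e+08.
Order-1 term: 1/12 · (6.68168e+06 − 80.0000) = 556800.
Partial sum through k=1: 2.80742e+08.
Order-2 term: −1/720 · (69360.0 − 240.000) = -96.0000.
Partial sum through k=2: 2.80742e+08.
Order-3 term: 1/30240 · (120.000 − 120.000) = 0.00000.
Partial sum through k=3: 2.80742e+08.
Order-4 term: −1/1209600 · (0.00000 − 0.00000) = 0.00000.

S_4 ≈ 2.80742e+08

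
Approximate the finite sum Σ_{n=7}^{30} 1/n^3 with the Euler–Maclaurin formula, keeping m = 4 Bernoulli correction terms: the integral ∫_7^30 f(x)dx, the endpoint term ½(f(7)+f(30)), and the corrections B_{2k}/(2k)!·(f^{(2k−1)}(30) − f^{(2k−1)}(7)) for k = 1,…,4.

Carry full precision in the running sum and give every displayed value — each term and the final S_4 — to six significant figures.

S_4 ≈ 0.0112279

Integral: ∫_7^30 1/x^3 dx = 0.00964853.
Endpoint term: (f(7) + f(30))/2 = (0.00291545 + 3.70370e-05)/2 = 0.00147624.
Integral + boundary = 0.0111248.
Order-1 term: 1/12 · (-3.70370e-06 − (-0.00124948)) = 0.000103815.
After k=1: 0.0112286.
Order-2 term: −1/720 · (-8.23045e-08 − (-0.000509992)) = -7.08207e-07.
After k=2: 0.0112279.
Order-3 term: 1/30240 · (-3.84088e-09 − (-0.000437136)) = 1.44554e-08.
After k=3: 0.0112279.
Order-4 term: −1/1209600 · (-3.07270e-10 − (-0.000642322)) = -5.31020e-10.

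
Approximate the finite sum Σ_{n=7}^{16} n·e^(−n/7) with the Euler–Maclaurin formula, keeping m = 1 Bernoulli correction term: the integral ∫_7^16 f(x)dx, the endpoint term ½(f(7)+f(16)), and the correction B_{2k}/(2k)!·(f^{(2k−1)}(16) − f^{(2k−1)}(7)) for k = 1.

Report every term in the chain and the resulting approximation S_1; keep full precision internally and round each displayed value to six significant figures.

∫_7^16 x·e^(−x/7) dx evaluates to 19.6783.
½[f(7) + f(16)] = ½[2.57516 + 1.62722] = 2.10119.
So far: 21.7795.
Order-1 term: 1/12 · (-0.130759 − 0.00000) = -0.0108966.

S_1 ≈ 21.7686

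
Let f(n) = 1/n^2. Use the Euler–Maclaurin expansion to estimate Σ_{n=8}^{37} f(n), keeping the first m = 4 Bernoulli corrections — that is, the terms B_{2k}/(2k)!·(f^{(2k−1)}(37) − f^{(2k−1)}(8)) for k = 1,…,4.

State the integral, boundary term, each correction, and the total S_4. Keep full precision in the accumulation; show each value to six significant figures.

S_4 ≈ 0.106472

The integral term ∫_8^37 1/x^2 dx = 0.0979730.
Boundary: ½(f(8) + f(37)) = ½(0.0156250 + 0.000730460) = 0.00817773.
So far: 0.106151.
Order-1 term: 1/12 · (-3.94843e-05 − (-0.00390625)) = 0.000322230.
After k=1: 0.106473.
Order-2 term: −1/720 · (-3.46101e-07 − (-0.000732422)) = -1.01677e-06.
After k=2: 0.106472.
Order-3 term: 1/30240 · (-7.58439e-09 − (-0.000343323)) = 1.13530e-08.
After k=3: 0.106472.
Order-4 term: −1/1209600 · (-3.10245e-10 − (-0.000300407)) = -2.48352e-10.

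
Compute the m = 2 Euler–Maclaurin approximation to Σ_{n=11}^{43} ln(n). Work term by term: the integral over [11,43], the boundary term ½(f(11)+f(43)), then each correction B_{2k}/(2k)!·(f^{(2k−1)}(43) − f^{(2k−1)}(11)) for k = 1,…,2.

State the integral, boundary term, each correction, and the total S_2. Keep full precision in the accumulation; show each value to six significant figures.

S_2 ≈ 106.429

∫_11^43 ln(x) dx evaluates to 103.355.
½[f(11) + f(43)] = ½[2.39790 + 3.76120] = 3.07955.
Running total after boundary: 106.434.
k=1: B_{2}/(2)! × [f^{(1)}(43) − f^{(1)}(11)] = 1/12 × (0.0232558 − 0.0909091) = -0.00563777.
Partial sum through k=1: 106.429.
k=2: B_{4}/(4)! × [f^{(3)}(43) − f^{(3)}(11)] = −1/720 × (2.51550e-05 − 0.00150263) = 2.05205e-06.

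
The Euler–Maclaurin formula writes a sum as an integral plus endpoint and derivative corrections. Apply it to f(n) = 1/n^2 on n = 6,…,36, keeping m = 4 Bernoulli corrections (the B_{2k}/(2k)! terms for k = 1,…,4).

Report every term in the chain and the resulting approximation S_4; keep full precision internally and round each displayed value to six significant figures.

S_4 ≈ 0.153927

The integral term ∫_6^36 1/x^2 dx = 0.138889.
½[f(6) + f(36)] = ½[0.0277778 + 0.000771605] = 0.0142747.
Running total after boundary: 0.153164.
k=1: B_{2}/(2)! × [f^{(1)}(36) − f^{(1)}(6)] = 1/12 × (-4.28669e-05 − (-0.00925926)) = 0.000768033.
After k=1: 0.153932.
k=2: B_{4}/(4)! × [f^{(3)}(36) − f^{(3)}(6)] = −1/720 × (-3.96916e-07 − (-0.00308642)) = -4.28614e-06.
After k=2: 0.153927.
k=3: B_{6}/(6)! × [f^{(5)}(36) − f^{(5)}(6)] = 1/30240 × (-9.18787e-09 − (-0.00257202)) = 8.50532e-08.
After k=3: 0.153927.
k=4: B_{8}/(8)! × [f^{(7)}(36) − f^{(7)}(6)] = −1/1209600 × (-3.97007e-10 − (-0.00400091)) = -3.30763e-09.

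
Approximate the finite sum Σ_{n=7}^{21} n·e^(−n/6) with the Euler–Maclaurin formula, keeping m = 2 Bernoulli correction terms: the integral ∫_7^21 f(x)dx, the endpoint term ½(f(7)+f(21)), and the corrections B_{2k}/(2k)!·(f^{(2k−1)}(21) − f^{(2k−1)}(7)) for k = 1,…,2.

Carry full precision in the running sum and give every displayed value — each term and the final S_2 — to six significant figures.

The integral term ∫_7^21 x·e^(−x/6) dx = 19.3975.
Endpoint term: (f(7) + f(21))/2 = (2.17982 + 0.634145)/2 = 1.40698.
So far: 20.8045.
Correction k=1: B_{2}/2! · (f^{(1)}(21) − f^{(1)}(7)) = 1/12 · (-0.0754935 − (-0.0519005)) = -0.00196608.
After k=1: 20.8025.
Correction k=2: B_{4}/4! · (f^{(3)}(21) − f^{(3)}(7)) = −1/720 · (-0.000419408 − 0.0158585) = 2.26082e-05.

S_2 ≈ 20.8025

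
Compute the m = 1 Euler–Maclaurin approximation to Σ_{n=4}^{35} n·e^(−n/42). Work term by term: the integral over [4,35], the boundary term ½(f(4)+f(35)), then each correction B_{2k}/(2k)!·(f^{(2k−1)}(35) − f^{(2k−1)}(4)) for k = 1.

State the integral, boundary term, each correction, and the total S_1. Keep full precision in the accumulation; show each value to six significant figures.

S_1 ≈ 360.361

The integral term ∫_4^35 x·e^(−x/42) dx = 351.000.
Endpoint term: (f(4) + f(35))/2 = (3.63663 + 15.2109)/2 = 9.42378.
Integral + boundary = 360.423.
Order-1 term: 1/12 · (0.0724330 − 0.822570) = -0.0625114.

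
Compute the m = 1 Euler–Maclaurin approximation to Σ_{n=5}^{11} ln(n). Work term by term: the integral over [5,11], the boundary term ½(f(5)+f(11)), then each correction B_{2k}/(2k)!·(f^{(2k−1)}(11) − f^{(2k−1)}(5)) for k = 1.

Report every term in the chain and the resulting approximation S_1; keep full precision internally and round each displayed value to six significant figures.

∫_5^11 ln(x) dx evaluates to 12.3297.
Endpoint term: (f(5) + f(11))/2 = (1.60944 + 2.39790)/2 = 2.00367.
Running total after boundary: 14.3333.
Correction k=1: B_{2}/2! · (f^{(1)}(11) − f^{(1)}(5)) = 1/12 · (0.0909091 − 0.200000) = -0.00909091.

S_1 ≈ 14.3242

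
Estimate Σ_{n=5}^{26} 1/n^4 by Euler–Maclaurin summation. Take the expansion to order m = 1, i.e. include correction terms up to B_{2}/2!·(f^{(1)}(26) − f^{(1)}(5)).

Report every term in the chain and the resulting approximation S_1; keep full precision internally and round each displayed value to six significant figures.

∫_5^26 1/x^4 dx evaluates to 0.00264770.
Boundary: ½(f(5) + f(26)) = ½(0.00160000 + 2.18830e-06) = 0.000801094.
Integral + boundary = 0.00344880.
Correction k=1: B_{2}/2! · (f^{(1)}(26) − f^{(1)}(5)) = 1/12 · (-3.36661e-07 − (-0.00128000)) = 0.000106639.

S_1 ≈ 0.00355543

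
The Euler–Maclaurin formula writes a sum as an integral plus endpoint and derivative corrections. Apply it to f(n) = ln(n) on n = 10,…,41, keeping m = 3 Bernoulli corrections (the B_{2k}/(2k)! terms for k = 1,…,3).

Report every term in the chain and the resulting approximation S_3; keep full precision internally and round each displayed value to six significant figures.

S_3 ≈ 101.232

The integral term ∫_10^41 ln(x) dx = 98.2306.
Boundary: ½(f(10) + f(41)) = ½(2.30259 + 3.71357) = 3.00808.
Running total after boundary: 101.239.
Correction k=1: B_{2}/2! · (f^{(1)}(41) − f^{(1)}(10)) = 1/12 · (0.0243902 − 0.100000) = -0.00630081.
Partial sum through k=1: 101.232.
Correction k=2: B_{4}/4! · (f^{(3)}(41) − f^{(3)}(10)) = −1/720 · (2.90187e-05 − 0.00200000) = 2.73747e-06.
Partial sum through k=2: 101.232.
Correction k=3: B_{6}/6! · (f^{(5)}(41) − f^{(5)}(10)) = 1/30240 · (2.07153e-07 − 0.000240000) = -7.92966e-09.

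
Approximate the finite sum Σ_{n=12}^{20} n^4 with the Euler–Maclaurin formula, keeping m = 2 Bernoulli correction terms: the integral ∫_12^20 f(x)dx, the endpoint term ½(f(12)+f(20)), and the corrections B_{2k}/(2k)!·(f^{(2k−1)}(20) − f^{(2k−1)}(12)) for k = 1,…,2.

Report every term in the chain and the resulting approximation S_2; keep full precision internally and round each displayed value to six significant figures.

S_2 ≈ 682692

The integral term ∫_12^20 x^4 dx = 590234.
Boundary: ½(f(12) + f(20)) = ½(20736.0 + 160000) = 90368.0.
So far: 680602.
Order-1 term: 1/12 · (32000.0 − 6912.00) = 2090.67.
After k=1: 682692.
Order-2 term: −1/720 · (480.000 − 288.000) = -0.266667.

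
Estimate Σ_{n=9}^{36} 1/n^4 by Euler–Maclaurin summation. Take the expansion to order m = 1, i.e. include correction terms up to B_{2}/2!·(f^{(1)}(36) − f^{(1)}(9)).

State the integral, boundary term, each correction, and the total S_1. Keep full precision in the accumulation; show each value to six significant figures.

S_1 ≈ 0.000532248

The integral term ∫_9^36 1/x^4 dx = 0.000450103.
Boundary: ½(f(9) + f(36)) = ½(0.000152416 + 5.95374e-07) = 7.65056e-05.
So far: 0.000526608.
Correction k=1: B_{2}/2! · (f^{(1)}(36) − f^{(1)}(9)) = 1/12 · (-6.61527e-08 − (-6.77404e-05)) = 5.63952e-06.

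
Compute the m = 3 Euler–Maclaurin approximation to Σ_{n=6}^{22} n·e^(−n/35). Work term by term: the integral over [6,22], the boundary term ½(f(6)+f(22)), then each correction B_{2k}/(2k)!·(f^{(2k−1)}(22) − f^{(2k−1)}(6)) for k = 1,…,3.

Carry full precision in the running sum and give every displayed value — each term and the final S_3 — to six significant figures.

Integral: ∫_6^22 x·e^(−x/35) dx = 144.891.
Boundary: ½(f(6) + f(22)) = ½(5.05476 + 11.7338) = 8.39427.
Running total after boundary: 153.285.
Correction k=1: B_{2}/2! · (f^{(1)}(22) − f^{(1)}(6)) = 1/12 · (0.198103 − 0.698039) = -0.0416613.
Running total after k=1: 153.244.
Correction k=2: B_{4}/4! · (f^{(3)}(22) − f^{(3)}(6)) = −1/720 · (0.00103250 − 0.00194527) = 1.26774e-06.
Running total after k=2: 153.244.
Correction k=3: B_{6}/6! · (f^{(5)}(22) − f^{(5)}(6)) = 1/30240 · (1.55370e-06 − 2.71079e-06) = -3.82637e-11.

S_3 ≈ 153.244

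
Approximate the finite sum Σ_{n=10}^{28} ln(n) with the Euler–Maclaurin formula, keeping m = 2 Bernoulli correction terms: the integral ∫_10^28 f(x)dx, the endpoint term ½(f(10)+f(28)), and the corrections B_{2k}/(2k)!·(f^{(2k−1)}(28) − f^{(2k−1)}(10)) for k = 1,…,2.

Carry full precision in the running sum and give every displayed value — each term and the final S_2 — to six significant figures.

Integral: ∫_10^28 ln(x) dx = 52.2759.
½[f(10) + f(28)] = ½[2.30259 + 3.33220] = 2.81739.
Integral + boundary = 55.0933.
k=1: B_{2}/(2)! × [f^{(1)}(28) − f^{(1)}(10)] = 1/12 × (0.0357143 − 0.100000) = -0.00535714.
Running total after k=1: 55.0879.
k=2: B_{4}/(4)! × [f^{(3)}(28) − f^{(3)}(10)] = −1/720 × (9.11079e-05 − 0.00200000) = 2.65124e-06.

S_2 ≈ 55.0879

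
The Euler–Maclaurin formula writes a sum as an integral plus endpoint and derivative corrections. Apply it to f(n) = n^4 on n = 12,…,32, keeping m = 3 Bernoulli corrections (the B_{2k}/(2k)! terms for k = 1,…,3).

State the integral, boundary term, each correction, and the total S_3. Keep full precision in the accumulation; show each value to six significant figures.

Integral: ∫_12^32 x^4 dx = 6.66112e+06.
Boundary: ½(f(12) + f(32)) = ½(20736.0 + 1.04858e+06) = 534656.
So far: 7.19578e+06.
k=1: B_{2}/(2)! × [f^{(1)}(32) − f^{(1)}(12)] = 1/12 × (131072 − 6912.00) = 10346.7.
Running total after k=1: 7.20612e+06.
k=2: B_{4}/(4)! × [f^{(3)}(32) − f^{(3)}(12)] = −1/720 × (768.000 − 288.000) = -0.666667.
Running total after k=2: 7.20612e+06.
k=3: B_{6}/(6)! × [f^{(5)}(32) − f^{(5)}(12)] = 1/30240 × (0.00000 − 0.00000) = 0.00000.

S_3 ≈ 7.20612e+06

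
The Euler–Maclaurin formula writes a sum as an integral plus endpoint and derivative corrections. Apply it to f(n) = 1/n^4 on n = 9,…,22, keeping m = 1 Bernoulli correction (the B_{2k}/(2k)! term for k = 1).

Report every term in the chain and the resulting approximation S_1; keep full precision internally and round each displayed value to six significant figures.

∫_9^22 1/x^4 dx evaluates to 0.000425943.
Endpoint term: (f(9) + f(22))/2 = (0.000152416 + 4.26883e-06)/2 = 7.83423e-05.
So far: 0.000504285.
Correction k=1: B_{2}/2! · (f^{(1)}(22) − f^{(1)}(9)) = 1/12 · (-7.76152e-07 − (-6.77404e-05)) = 5.58035e-06.

S_1 ≈ 0.000509865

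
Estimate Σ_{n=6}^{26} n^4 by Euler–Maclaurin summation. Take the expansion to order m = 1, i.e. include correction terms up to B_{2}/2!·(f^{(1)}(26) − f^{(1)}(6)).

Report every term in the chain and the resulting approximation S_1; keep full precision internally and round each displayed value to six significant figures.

∫_6^26 x^4 dx evaluates to 2.37472e+06.
Boundary: ½(f(6) + f(26)) = ½(1296.00 + 456976) = 229136.
So far: 2.60386e+06.
Correction k=1: B_{2}/2! · (f^{(1)}(26) − f^{(1)}(6)) = 1/12 · (70304.0 − 864.000) = 5786.67.

S_1 ≈ 2.60964e+06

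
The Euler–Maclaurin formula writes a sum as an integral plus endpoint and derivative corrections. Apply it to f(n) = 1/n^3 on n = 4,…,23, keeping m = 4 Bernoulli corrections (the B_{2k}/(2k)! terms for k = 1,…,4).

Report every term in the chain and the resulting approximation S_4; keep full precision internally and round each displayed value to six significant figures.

∫_4^23 1/x^3 dx evaluates to 0.0303048.
Boundary: ½(f(4) + f(23)) = ½(0.0156250 + 8.21895e-05) = 0.00785359.
Integral + boundary = 0.0381584.
Order-1 term: 1/12 · (-1.07204e-05 − (-0.0117188)) = 0.000975669.
Partial sum through k=1: 0.0391341.
Order-2 term: −1/720 · (-4.05307e-07 − (-0.0146484)) = -2.03445e-05.
Partial sum through k=2: 0.0391137.
Order-3 term: 1/30240 · (-3.21794e-08 − (-0.0384521)) = 1.27156e-06.
Partial sum through k=3: 0.0391150.
Order-4 term: −1/1209600 · (-4.37980e-09 − (-0.173035)) = -1.43051e-07.

S_4 ≈ 0.0391149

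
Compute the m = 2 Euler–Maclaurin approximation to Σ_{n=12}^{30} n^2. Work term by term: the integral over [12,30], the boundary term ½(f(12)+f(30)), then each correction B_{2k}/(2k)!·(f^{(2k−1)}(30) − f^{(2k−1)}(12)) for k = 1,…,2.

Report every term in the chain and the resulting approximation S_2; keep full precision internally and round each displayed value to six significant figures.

Integral: ∫_12^30 x^2 dx = 8424.00.
Boundary: ½(f(12) + f(30)) = ½(144.000 + 900.000) = 522.000.
Running total after boundary: 8946.00.
Correction k=1: B_{2}/2! · (f^{(1)}(30) − f^{(1)}(12)) = 1/12 · (60.0000 − 24.0000) = 3.00000.
After k=1: 8949.00.
Correction k=2: B_{4}/4! · (f^{(3)}(30) − f^{(3)}(12)) = −1/720 · (0.00000 − 0.00000) = 0.00000.

S_2 ≈ 8949.00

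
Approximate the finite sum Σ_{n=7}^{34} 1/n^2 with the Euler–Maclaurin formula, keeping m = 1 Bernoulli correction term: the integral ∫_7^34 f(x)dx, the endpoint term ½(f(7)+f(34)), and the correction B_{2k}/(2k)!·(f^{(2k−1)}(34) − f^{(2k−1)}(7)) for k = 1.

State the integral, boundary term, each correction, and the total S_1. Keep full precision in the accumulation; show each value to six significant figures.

S_1 ≈ 0.124564

Integral: ∫_7^34 1/x^2 dx = 0.113445.
Boundary: ½(f(7) + f(34)) = ½(0.0204082 + 0.000865052) = 0.0106366.
So far: 0.124082.
Correction k=1: B_{2}/2! · (f^{(1)}(34) − f^{(1)}(7)) = 1/12 · (-5.08854e-05 − (-0.00583090)) = 0.000481668.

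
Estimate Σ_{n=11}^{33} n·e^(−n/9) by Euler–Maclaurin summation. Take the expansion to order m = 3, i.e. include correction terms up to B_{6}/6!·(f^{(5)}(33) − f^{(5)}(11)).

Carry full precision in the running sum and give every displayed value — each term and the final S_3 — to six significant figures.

S_3 ≈ 45.4029

Integral: ∫_11^33 x·e^(−x/9) dx = 43.3612.
½[f(11) + f(33)] = ½[3.24032 + 0.843531] = 2.04193.
So far: 45.4031.
Order-1 term: 1/12 · (-0.0681641 − (-0.0654611)) = -0.000225251.
Running total after k=1: 45.4029.
Order-2 term: −1/720 · (-0.000210383 − 0.00646529) = 9.27177e-06.
Running total after k=2: 45.4029.
Order-3 term: 1/30240 · (5.19464e-06 − 0.000169614) = -5.43715e-09.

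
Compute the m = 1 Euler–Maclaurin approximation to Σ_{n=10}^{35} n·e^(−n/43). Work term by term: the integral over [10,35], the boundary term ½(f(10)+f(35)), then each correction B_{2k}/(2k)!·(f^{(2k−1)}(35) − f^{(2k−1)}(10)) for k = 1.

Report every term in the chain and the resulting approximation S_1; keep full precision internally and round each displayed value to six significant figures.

The integral term ∫_10^35 x·e^(−x/43) dx = 319.949.
Endpoint term: (f(10) + f(35))/2 = (7.92504 + 15.5086)/2 = 11.7168.
Integral + boundary = 331.666.
k=1: B_{2}/(2)! × [f^{(1)}(35) − f^{(1)}(10)] = 1/12 × (0.0824377 − 0.608200) = -0.0438136.

S_1 ≈ 331.622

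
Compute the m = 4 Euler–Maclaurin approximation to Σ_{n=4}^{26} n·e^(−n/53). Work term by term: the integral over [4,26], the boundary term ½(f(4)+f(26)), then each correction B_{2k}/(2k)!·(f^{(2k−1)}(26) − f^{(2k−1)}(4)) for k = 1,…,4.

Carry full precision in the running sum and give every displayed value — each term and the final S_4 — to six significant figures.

S_4 ≈ 247.545

Integral: ∫_4^26 x·e^(−x/53) dx = 237.776.
½[f(4) + f(26)] = ½[3.70922 + 15.9193] = 9.81425.
Running total after boundary: 247.590.
k=1: B_{2}/(2)! × [f^{(1)}(26) − f^{(1)}(4)] = 1/12 × (0.311916 − 0.857321) = -0.0454504.
Partial sum through k=1: 247.545.
k=2: B_{4}/(4)! × [f^{(3)}(26) − f^{(3)}(4)] = −1/720 × (0.000546983 − 0.000965444) = 5.81196e-07.
Partial sum through k=2: 247.545.
k=3: B_{6}/(6)! × [f^{(5)}(26) − f^{(5)}(4)] = 1/30240 × (3.49920e-07 − 5.78741e-07) = -7.56684e-12.
Partial sum through k=3: 247.545.
k=4: B_{8}/(8)! × [f^{(7)}(26) − f^{(7)}(4)] = −1/1209600 × (1.79820e-10 − 2.89706e-10) = 9.08452e-17.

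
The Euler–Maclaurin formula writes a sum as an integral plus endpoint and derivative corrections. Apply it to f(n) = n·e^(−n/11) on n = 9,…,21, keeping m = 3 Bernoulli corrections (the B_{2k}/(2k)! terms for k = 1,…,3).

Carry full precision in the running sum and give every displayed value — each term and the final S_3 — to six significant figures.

S_3 ≈ 48.4235

∫_9^21 x·e^(−x/11) dx evaluates to 44.8996.
Endpoint term: (f(9) + f(21))/2 = (3.97110 + 3.11252)/2 = 3.54181.
Running total after boundary: 48.4414.
Order-1 term: 1/12 · (-0.134741 − 0.0802242) = -0.0179138.
Partial sum through k=1: 48.4235.
Order-2 term: −1/720 · (0.00133627 − 0.00795612) = 9.19423e-06.
Partial sum through k=2: 48.4235.
Order-3 term: 1/30240 · (3.12902e-05 − 0.000126027) = -3.13282e-09.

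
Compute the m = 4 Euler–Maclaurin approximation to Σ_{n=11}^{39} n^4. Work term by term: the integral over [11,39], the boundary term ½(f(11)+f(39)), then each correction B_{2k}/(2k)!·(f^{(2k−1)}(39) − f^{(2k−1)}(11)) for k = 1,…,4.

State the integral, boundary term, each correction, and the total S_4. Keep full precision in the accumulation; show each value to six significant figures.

∫_11^39 x^4 dx evaluates to 1.80126e+07.
½[f(11) + f(39)] = ½[14641.0 + 2.31344e+06] = 1.16404e+06.
Integral + boundary = 1.91767e+07.
Order-1 term: 1/12 · (237276 − 5324.00) = 19329.3.
Running total after k=1: 1.91960e+07.
Order-2 term: −1/720 · (936.000 − 264.000) = -0.933333.
Running total after k=2: 1.91960e+07.
Order-3 term: 1/30240 · (0.00000 − 0.00000) = 0.00000.
Running total after k=3: 1.91960e+07.
Order-4 term: −1/1209600 · (0.00000 − 0.00000) = 0.00000.

S_4 ≈ 1.91960e+07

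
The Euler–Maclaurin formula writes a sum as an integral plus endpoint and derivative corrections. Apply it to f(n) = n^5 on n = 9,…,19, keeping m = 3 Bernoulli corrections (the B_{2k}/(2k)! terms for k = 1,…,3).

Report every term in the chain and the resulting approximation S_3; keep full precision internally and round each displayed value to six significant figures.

The integral term ∫_9^19 x^5 dx = 7.75241e+06.
Boundary: ½(f(9) + f(19)) = ½(59049.0 + 2.47610e+06) = 1.26757e+06.
Running total after boundary: 9.01998e+06.
Order-1 term: 1/12 · (651605 − 32805.0) = 51566.7.
After k=1: 9.07155e+06.
Order-2 term: −1/720 · (21660.0 − 4860.00) = -23.3333.
After k=2: 9.07152e+06.
Order-3 term: 1/30240 · (120.000 − 120.000) = 0.00000.

S_3 ≈ 9.07152e+06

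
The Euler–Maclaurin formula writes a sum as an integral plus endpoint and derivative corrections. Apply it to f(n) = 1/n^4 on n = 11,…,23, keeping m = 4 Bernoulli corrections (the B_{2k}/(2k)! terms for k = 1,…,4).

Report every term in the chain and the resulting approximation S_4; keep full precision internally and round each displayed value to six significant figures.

The integral term ∫_11^23 1/x^4 dx = 0.000223042.
Boundary: ½(f(11) + f(23)) = ½(6.83013e-05 + 3.57346e-06) = 3.59374e-05.
So far: 0.000258979.
Order-1 term: 1/12 · (-6.21471e-07 − (-2.48369e-05)) = 2.01795e-06.
Running total after k=1: 0.000260997.
Order-2 term: −1/720 · (-3.52441e-08 − (-6.15790e-06)) = -8.50369e-09.
Running total after k=2: 0.000260989.
Order-3 term: 1/30240 · (-3.73094e-09 − (-2.84994e-06)) = 9.41205e-11.
Running total after k=3: 0.000260989.
Order-4 term: −1/1209600 · (-6.34754e-10 − (-2.11979e-06)) = -1.75194e-12.

S_4 ≈ 0.000260989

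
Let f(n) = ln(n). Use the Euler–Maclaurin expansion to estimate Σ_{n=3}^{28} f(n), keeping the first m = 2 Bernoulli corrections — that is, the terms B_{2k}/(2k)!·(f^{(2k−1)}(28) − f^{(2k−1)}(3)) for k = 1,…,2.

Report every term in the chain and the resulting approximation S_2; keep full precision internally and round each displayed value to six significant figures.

S_2 ≈ 67.1966

Integral: ∫_3^28 ln(x) dx = 65.0059.
Endpoint term: (f(3) + f(28))/2 = (1.09861 + 3.33220)/2 = 2.21541.
So far: 67.2213.
k=1: B_{2}/(2)! × [f^{(1)}(28) − f^{(1)}(3)] = 1/12 × (0.0357143 − 0.333333) = -0.0248016.
Running total after k=1: 67.1965.
k=2: B_{4}/(4)! × [f^{(3)}(28) − f^{(3)}(3)] = −1/720 × (9.11079e-05 − 0.0740741) = 0.000102754.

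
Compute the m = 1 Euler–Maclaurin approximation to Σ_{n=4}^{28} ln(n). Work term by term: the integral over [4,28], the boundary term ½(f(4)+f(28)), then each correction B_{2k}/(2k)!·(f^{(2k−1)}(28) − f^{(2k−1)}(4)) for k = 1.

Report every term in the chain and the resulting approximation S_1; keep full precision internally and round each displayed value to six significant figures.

The integral term ∫_4^28 ln(x) dx = 63.7565.
Boundary: ½(f(4) + f(28)) = ½(1.38629 + 3.33220) = 2.35925.
Integral + boundary = 66.1158.
Order-1 term: 1/12 · (0.0357143 − 0.250000) = -0.0178571.

S_1 ≈ 66.0979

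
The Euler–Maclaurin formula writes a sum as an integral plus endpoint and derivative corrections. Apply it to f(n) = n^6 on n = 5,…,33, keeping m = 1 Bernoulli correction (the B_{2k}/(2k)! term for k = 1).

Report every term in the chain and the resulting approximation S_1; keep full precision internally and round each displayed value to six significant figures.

∫_5^33 x^6 dx evaluates to 6.08834e+09.
½[f(5) + f(33)] = ½[15625.0 + 1.29147e+09] = 6.45742e+08.
Integral + boundary = 6.73408e+09.
Correction k=1: B_{2}/2! · (f^{(1)}(33) − f^{(1)}(5)) = 1/12 · (2.34812e+08 − 18750.0) = 1.95661e+07.

S_1 ≈ 6.75365e+09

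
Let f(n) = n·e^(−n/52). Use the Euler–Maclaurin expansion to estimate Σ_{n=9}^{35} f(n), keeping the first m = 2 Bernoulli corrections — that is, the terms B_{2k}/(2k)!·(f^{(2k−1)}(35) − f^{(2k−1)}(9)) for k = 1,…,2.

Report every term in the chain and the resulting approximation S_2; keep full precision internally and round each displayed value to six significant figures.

S_2 ≈ 372.694

∫_9^35 x·e^(−x/52) dx evaluates to 360.026.
Boundary: ½(f(9) + f(35)) = ½(7.56966 + 17.8548) = 12.7122.
Running total after boundary: 372.738.
Order-1 term: 1/12 · (0.166775 − 0.695503) = -0.0440606.
After k=1: 372.694.
Order-2 term: −1/720 · (0.000438997 − 0.000879308) = 6.11543e-07.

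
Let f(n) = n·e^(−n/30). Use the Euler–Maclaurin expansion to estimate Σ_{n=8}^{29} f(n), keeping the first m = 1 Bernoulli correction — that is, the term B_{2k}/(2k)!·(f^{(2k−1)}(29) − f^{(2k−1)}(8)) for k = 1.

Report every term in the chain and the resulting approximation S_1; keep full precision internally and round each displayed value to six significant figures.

S_1 ≈ 208.474

Integral: ∫_8^29 x·e^(−x/30) dx = 199.941.
Endpoint term: (f(8) + f(29))/2 = (6.12743 + 11.0301)/2 = 8.57877.
So far: 208.520.
k=1: B_{2}/(2)! × [f^{(1)}(29) − f^{(1)}(8)] = 1/12 × (0.0126783 − 0.561681) = -0.0457502.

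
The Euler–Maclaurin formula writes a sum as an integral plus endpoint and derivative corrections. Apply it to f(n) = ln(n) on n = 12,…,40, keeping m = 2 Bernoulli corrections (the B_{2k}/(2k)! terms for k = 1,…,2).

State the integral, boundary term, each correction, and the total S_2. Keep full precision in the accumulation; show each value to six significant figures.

S_2 ≈ 92.8183

The integral term ∫_12^40 ln(x) dx = 89.7363.
Boundary: ½(f(12) + f(40)) = ½(2.48491 + 3.68888) = 3.08689.
So far: 92.8232.
Correction k=1: B_{2}/2! · (f^{(1)}(40) − f^{(1)}(12)) = 1/12 · (0.0250000 − 0.0833333) = -0.00486111.
Running total after k=1: 92.8183.
Correction k=2: B_{4}/4! · (f^{(3)}(40) − f^{(3)}(12)) = −1/720 · (3.12500e-05 − 0.00115741) = 1.56411e-06.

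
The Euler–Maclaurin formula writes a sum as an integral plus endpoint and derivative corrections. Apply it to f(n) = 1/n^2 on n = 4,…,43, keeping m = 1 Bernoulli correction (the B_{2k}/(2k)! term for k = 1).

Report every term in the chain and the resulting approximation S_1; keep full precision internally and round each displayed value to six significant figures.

The integral term ∫_4^43 1/x^2 dx = 0.226744.
Endpoint term: (f(4) + f(43))/2 = (0.0625000 + 0.000540833)/2 = 0.0315204.
So far: 0.258265.
Order-1 term: 1/12 · (-2.51550e-05 − (-0.0312500)) = 0.00260207.

S_1 ≈ 0.260867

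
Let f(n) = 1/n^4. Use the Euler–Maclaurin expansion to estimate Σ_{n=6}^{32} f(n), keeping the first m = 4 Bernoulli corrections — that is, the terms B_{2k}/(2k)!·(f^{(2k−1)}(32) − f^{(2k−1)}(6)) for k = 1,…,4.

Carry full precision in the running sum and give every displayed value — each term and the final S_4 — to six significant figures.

The integral term ∫_6^32 1/x^4 dx = 0.00153304.
½[f(6) + f(32)] = ½[0.000771605 + 9.53674e-07] = 0.000386279.
Integral + boundary = 0.00191932.
Order-1 term: 1/12 · (-1.19209e-07 − (-0.000514403)) = 4.28570e-05.
Running total after k=1: 0.00196217.
Order-2 term: −1/720 · (-3.49246e-09 − (-0.000428669)) = -5.95369e-07.
Running total after k=2: 0.00196158.
Order-3 term: 1/30240 · (-1.90994e-10 − (-0.000666819)) = 2.20509e-08.
Running total after k=3: 0.00196160.
Order-4 term: −1/1209600 · (-1.67866e-11 − (-0.00166705)) = -1.37818e-09.

S_4 ≈ 0.00196160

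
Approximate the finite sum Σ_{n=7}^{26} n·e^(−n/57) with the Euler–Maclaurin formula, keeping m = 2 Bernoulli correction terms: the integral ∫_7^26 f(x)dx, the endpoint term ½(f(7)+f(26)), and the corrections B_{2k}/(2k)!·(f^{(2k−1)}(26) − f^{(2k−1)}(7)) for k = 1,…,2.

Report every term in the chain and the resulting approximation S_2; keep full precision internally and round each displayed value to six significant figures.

Integral: ∫_7^26 x·e^(−x/57) dx = 228.264.
Boundary: ½(f(7) + f(26)) = ½(6.19104 + 16.4768) = 11.3339.
So far: 239.598.
k=1: B_{2}/(2)! × [f^{(1)}(26) − f^{(1)}(7)] = 1/12 × (0.344657 − 0.775820) = -0.0359302.
After k=1: 239.562.
k=2: B_{4}/(4)! × [f^{(3)}(26) − f^{(3)}(7)] = −1/720 × (0.000496186 − 0.000783222) = 3.98662e-07.

S_2 ≈ 239.562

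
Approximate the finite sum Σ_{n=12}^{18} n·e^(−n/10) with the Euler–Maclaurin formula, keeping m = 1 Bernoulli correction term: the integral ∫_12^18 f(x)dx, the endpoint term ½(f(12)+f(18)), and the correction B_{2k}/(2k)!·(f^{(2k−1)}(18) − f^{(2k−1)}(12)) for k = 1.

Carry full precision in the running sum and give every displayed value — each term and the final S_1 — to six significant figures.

Integral: ∫_12^18 x·e^(−x/10) dx = 19.9790.
Endpoint term: (f(12) + f(18))/2 = (3.61433 + 2.97538)/2 = 3.29486.
So far: 23.2739.
Correction k=1: B_{2}/2! · (f^{(1)}(18) − f^{(1)}(12)) = 1/12 · (-0.132239 − (-0.0602388)) = -0.00600002.

S_1 ≈ 23.2679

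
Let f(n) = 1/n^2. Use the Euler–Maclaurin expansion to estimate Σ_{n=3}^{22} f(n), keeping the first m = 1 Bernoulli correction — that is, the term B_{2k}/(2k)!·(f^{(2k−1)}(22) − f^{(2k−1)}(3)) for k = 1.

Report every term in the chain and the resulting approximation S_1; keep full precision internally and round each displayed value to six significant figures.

S_1 ≈ 0.350625

∫_3^22 1/x^2 dx evaluates to 0.287879.
½[f(3) + f(22)] = ½[0.111111 + 0.00206612] = 0.0565886.
Running total after boundary: 0.344467.
k=1: B_{2}/(2)! × [f^{(1)}(22) − f^{(1)}(3)] = 1/12 × (-0.000187829 − (-0.0740741)) = 0.00615719.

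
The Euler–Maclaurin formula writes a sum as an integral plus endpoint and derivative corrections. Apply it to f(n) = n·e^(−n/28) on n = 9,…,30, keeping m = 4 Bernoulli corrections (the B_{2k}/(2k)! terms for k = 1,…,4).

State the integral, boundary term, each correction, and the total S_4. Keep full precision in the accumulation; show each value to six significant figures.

S_4 ≈ 203.324

∫_9^30 x·e^(−x/28) dx evaluates to 194.966.
½[f(9) + f(30)] = ½[6.52601 + 10.2756] = 8.40079.
So far: 203.367.
Correction k=1: B_{2}/2! · (f^{(1)}(30) − f^{(1)}(9)) = 1/12 · (-0.0244656 − 0.492041) = -0.0430422.
Partial sum through k=1: 203.324.
Correction k=2: B_{4}/4! · (f^{(3)}(30) − f^{(3)}(9)) = −1/720 · (0.000842566 − 0.00247738) = 2.27057e-06.
Partial sum through k=2: 203.324.
Correction k=3: B_{6}/6! · (f^{(5)}(30) − f^{(5)}(9)) = 1/30240 · (2.18921e-06 − 5.51933e-06) = -1.10123e-10.
Partial sum through k=3: 203.324.
Correction k=4: B_{8}/8! · (f^{(7)}(30) − f^{(7)}(9)) = −1/1209600 · (4.21392e-09 − 1.00494e-08) = 4.82432e-15.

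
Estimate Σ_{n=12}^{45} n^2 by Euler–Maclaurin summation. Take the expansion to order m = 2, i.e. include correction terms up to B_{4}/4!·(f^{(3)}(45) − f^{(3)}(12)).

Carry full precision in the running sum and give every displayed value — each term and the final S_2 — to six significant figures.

S_2 ≈ 30889.0

Integral: ∫_12^45 x^2 dx = 29799.0.
½[f(12) + f(45)] = ½[144.000 + 2025.00] = 1084.50.
Integral + boundary = 30883.5.
Order-1 term: 1/12 · (90.0000 − 24.0000) = 5.50000.
Partial sum through k=1: 30889.0.
Order-2 term: −1/720 · (0.00000 − 0.00000) = 0.00000.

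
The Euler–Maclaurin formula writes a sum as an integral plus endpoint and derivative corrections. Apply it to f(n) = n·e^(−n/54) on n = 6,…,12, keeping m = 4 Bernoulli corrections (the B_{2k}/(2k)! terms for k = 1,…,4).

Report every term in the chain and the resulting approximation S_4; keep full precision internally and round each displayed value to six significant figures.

S_4 ≈ 52.9258

Integral: ∫_6^12 x·e^(−x/54) dx = 45.4513.
Endpoint term: (f(6) + f(12))/2 = (5.36904 + 9.60885)/2 = 7.48894.
So far: 52.9402.
Order-1 term: 1/12 · (0.622796 − 0.795413) = -0.0143847.
Partial sum through k=1: 52.9258.
Order-2 term: −1/720 · (0.000762781 − 0.000886520) = 1.71859e-07.
Partial sum through k=2: 52.9258.
Order-3 term: 1/30240 · (4.49926e-07 − 5.14494e-07) = -2.13518e-12.
Partial sum through k=3: 52.9258.
Order-4 term: −1/1209600 · (2.18884e-10 − 2.48617e-10) = 2.45809e-17.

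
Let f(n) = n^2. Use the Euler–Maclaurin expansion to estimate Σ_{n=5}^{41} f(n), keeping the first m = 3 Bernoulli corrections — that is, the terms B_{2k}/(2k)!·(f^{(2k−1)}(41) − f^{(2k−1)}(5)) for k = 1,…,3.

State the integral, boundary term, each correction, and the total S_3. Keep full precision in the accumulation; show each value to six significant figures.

S_3 ≈ 23791.0

∫_5^41 x^2 dx evaluates to 22932.0.
Endpoint term: (f(5) + f(41))/2 = (25.0000 + 1681.00)/2 = 853.000.
So far: 23785.0.
Order-1 term: 1/12 · (82.0000 − 10.0000) = 6.00000.
Running total after k=1: 23791.0.
Order-2 term: −1/720 · (0.00000 − 0.00000) = 0.00000.
Running total after k=2: 23791.0.
Order-3 term: 1/30240 · (0.00000 − 0.00000) = 0.00000.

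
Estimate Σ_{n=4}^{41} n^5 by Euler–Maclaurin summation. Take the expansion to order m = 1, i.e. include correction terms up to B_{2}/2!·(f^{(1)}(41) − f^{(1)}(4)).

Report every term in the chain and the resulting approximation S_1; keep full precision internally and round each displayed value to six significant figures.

The integral term ∫_4^41 x^5 dx = 7.91683e+08.
½[f(4) + f(41)] = ½[1024.00 + 1.15856e+08] = 5.79286e+07.
Running total after boundary: 8.49612e+08.
k=1: B_{2}/(2)! × [f^{(1)}(41) − f^{(1)}(4)] = 1/12 × (1.41288e+07 − 1280.00) = 1.17729e+06.

S_1 ≈ 8.50789e+08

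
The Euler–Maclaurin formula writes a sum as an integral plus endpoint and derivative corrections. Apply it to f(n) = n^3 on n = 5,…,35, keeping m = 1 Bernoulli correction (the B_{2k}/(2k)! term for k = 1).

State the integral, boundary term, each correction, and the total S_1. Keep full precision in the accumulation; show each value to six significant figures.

∫_5^35 x^3 dx evaluates to 375000.
Boundary: ½(f(5) + f(35)) = ½(125.000 + 42875.0) = 21500.0.
Integral + boundary = 396500.
k=1: B_{2}/(2)! × [f^{(1)}(35) − f^{(1)}(5)] = 1/12 × (3675.00 − 75.0000) = 300.000.

S_1 ≈ 396800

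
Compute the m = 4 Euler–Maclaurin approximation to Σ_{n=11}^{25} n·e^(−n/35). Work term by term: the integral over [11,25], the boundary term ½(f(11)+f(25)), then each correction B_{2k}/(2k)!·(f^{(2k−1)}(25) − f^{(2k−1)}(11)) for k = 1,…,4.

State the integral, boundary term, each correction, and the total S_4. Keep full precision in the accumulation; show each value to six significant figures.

Integral: ∫_11^25 x·e^(−x/35) dx = 147.762.
Endpoint term: (f(11) + f(25))/2 = (8.03341 + 12.2385)/2 = 10.1360.
Integral + boundary = 157.898.
Order-1 term: 1/12 · (0.139869 − 0.500784) = -0.0300763.
After k=1: 157.868.
Order-2 term: −1/720 · (0.000913431 − 0.00160115) = 9.55162e-07.
After k=2: 157.868.
Order-3 term: 1/30240 · (1.39811e-06 − 2.28040e-06) = -2.91763e-11.
After k=3: 157.868.
Order-4 term: −1/1209600 · (1.67393e-09 − 2.65612e-09) = 8.11996e-16.

S_4 ≈ 157.868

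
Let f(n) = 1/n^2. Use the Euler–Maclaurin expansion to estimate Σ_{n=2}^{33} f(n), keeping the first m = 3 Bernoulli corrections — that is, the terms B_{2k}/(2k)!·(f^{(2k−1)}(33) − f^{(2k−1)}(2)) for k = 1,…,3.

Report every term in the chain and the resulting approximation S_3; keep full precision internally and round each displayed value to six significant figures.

The integral term ∫_2^33 1/x^2 dx = 0.469697.
½[f(2) + f(33)] = ½[0.250000 + 0.000918274] = 0.125459.
Running total after boundary: 0.595156.
Correction k=1: B_{2}/2! · (f^{(1)}(33) − f^{(1)}(2)) = 1/12 · (-5.56529e-05 − (-0.250000)) = 0.0208287.
After k=1: 0.615985.
Correction k=2: B_{4}/4! · (f^{(3)}(33) − f^{(3)}(2)) = −1/720 · (-6.13256e-07 − (-0.750000)) = -0.00104167.
After k=2: 0.614943.
Correction k=3: B_{6}/6! · (f^{(5)}(33) − f^{(5)}(2)) = 1/30240 · (-1.68941e-08 − (-5.62500)) = 0.000186012.

S_3 ≈ 0.615129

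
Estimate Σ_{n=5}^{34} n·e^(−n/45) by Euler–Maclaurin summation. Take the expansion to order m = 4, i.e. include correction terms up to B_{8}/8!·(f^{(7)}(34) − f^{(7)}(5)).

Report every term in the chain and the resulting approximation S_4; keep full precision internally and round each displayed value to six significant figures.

Integral: ∫_5^34 x·e^(−x/45) dx = 343.429.
Endpoint term: (f(5) + f(34))/2 = (4.47420 + 15.9715)/2 = 10.2228.
Integral + boundary = 353.652.
k=1: B_{2}/(2)! × [f^{(1)}(34) − f^{(1)}(5)] = 1/12 × (0.114828 − 0.795413) = -0.0567154.
After k=1: 353.595.
k=2: B_{4}/(4)! × [f^{(3)}(34) − f^{(3)}(5)] = −1/720 × (0.000520655 − 0.00127659) = 1.04991e-06.
After k=2: 353.595.
k=3: B_{6}/(6)! × [f^{(5)}(34) − f^{(5)}(5)] = 1/30240 × (4.86225e-07 − 1.06685e-06) = -1.92007e-11.
After k=3: 353.595.
k=4: B_{8}/(8)! × [f^{(7)}(34) − f^{(7)}(5)] = −1/1209600 × (3.53252e-10 − 7.42368e-10) = 3.21689e-16.

S_4 ≈ 353.595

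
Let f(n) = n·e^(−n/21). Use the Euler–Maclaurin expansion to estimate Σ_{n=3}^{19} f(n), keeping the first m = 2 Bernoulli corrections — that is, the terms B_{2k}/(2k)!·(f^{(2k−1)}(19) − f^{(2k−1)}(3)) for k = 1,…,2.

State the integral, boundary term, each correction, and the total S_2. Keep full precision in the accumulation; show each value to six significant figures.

The integral term ∫_3^19 x·e^(−x/21) dx = 97.0104.
½[f(3) + f(19)] = ½[2.60063 + 7.68813] = 5.14438.
Integral + boundary = 102.155.
k=1: B_{2}/(2)! × [f^{(1)}(19) − f^{(1)}(3)] = 1/12 × (0.0385370 − 0.743038) = -0.0587084.
After k=1: 102.096.
k=2: B_{4}/(4)! × [f^{(3)}(19) − f^{(3)}(3)] = −1/720 × (0.00192248 − 0.00561631) = 5.13032e-06.

S_2 ≈ 102.096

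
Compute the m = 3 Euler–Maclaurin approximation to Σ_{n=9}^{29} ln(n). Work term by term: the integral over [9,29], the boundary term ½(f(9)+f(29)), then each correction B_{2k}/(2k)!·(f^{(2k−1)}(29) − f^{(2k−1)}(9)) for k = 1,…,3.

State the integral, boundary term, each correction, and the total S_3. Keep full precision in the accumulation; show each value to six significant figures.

∫_9^29 ln(x) dx evaluates to 57.8766.
Boundary: ½(f(9) + f(29)) = ½(2.19722 + 3.36730) = 2.78226.
So far: 60.6588.
Order-1 term: 1/12 · (0.0344828 − 0.111111) = -0.00638570.
Running total after k=1: 60.6524.
Order-2 term: −1/720 · (8.20042e-05 − 0.00274348) = 3.69650e-06.
Running total after k=2: 60.6524.
Order-3 term: 1/30240 · (1.17010e-06 − 0.000406442) = -1.34019e-08.

S_3 ≈ 60.6524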